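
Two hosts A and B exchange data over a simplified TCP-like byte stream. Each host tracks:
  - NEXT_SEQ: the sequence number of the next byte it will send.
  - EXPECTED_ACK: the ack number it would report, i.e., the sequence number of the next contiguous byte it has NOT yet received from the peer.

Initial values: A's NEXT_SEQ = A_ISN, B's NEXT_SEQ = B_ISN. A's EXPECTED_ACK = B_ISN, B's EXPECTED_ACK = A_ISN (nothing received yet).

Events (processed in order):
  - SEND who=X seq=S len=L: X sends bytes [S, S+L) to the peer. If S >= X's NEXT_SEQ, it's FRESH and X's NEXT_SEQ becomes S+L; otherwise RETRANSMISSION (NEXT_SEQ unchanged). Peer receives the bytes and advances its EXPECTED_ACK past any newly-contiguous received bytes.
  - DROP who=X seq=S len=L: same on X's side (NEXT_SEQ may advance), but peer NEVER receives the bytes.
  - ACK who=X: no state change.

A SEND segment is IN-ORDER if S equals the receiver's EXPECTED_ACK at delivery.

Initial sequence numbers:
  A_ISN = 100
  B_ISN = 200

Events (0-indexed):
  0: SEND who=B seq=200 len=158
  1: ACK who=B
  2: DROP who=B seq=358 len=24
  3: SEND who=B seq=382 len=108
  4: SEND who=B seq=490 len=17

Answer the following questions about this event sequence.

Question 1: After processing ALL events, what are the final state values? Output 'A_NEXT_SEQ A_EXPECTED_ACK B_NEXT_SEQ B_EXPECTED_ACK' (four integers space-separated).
After event 0: A_seq=100 A_ack=358 B_seq=358 B_ack=100
After event 1: A_seq=100 A_ack=358 B_seq=358 B_ack=100
After event 2: A_seq=100 A_ack=358 B_seq=382 B_ack=100
After event 3: A_seq=100 A_ack=358 B_seq=490 B_ack=100
After event 4: A_seq=100 A_ack=358 B_seq=507 B_ack=100

Answer: 100 358 507 100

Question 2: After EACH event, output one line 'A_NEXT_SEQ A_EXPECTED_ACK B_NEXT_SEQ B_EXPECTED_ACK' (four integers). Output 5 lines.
100 358 358 100
100 358 358 100
100 358 382 100
100 358 490 100
100 358 507 100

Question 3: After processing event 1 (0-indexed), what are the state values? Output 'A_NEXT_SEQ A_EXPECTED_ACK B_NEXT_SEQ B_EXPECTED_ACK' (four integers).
After event 0: A_seq=100 A_ack=358 B_seq=358 B_ack=100
After event 1: A_seq=100 A_ack=358 B_seq=358 B_ack=100

100 358 358 100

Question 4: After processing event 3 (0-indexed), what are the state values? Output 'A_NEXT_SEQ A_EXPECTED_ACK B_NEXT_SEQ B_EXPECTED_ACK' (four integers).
After event 0: A_seq=100 A_ack=358 B_seq=358 B_ack=100
After event 1: A_seq=100 A_ack=358 B_seq=358 B_ack=100
After event 2: A_seq=100 A_ack=358 B_seq=382 B_ack=100
After event 3: A_seq=100 A_ack=358 B_seq=490 B_ack=100

100 358 490 100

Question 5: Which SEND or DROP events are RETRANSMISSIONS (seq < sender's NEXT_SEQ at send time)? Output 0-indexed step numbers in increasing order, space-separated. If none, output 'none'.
Answer: none

Derivation:
Step 0: SEND seq=200 -> fresh
Step 2: DROP seq=358 -> fresh
Step 3: SEND seq=382 -> fresh
Step 4: SEND seq=490 -> fresh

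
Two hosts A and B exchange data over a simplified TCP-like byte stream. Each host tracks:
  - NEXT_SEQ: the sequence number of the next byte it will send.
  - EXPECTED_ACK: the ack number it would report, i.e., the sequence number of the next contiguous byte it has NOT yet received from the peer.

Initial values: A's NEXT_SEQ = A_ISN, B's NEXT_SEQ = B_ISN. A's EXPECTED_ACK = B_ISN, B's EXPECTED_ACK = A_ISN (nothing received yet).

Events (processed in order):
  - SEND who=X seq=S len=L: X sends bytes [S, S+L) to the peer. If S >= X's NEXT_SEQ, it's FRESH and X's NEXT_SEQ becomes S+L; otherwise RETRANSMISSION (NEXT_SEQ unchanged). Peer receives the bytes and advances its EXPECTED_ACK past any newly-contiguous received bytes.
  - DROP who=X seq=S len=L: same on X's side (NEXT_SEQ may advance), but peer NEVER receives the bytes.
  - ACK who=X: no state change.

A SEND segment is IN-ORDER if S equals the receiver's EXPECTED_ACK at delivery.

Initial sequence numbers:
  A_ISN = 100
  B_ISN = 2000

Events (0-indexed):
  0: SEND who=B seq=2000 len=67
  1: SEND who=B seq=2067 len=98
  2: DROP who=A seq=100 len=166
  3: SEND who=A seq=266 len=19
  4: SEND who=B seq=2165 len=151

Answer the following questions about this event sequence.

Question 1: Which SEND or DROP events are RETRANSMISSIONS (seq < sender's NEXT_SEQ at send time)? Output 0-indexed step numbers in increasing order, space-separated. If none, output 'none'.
Answer: none

Derivation:
Step 0: SEND seq=2000 -> fresh
Step 1: SEND seq=2067 -> fresh
Step 2: DROP seq=100 -> fresh
Step 3: SEND seq=266 -> fresh
Step 4: SEND seq=2165 -> fresh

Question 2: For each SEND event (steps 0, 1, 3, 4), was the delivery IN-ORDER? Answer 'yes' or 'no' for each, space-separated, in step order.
Step 0: SEND seq=2000 -> in-order
Step 1: SEND seq=2067 -> in-order
Step 3: SEND seq=266 -> out-of-order
Step 4: SEND seq=2165 -> in-order

Answer: yes yes no yes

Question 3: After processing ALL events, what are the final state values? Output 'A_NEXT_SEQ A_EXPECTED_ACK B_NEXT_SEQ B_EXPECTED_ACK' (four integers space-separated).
Answer: 285 2316 2316 100

Derivation:
After event 0: A_seq=100 A_ack=2067 B_seq=2067 B_ack=100
After event 1: A_seq=100 A_ack=2165 B_seq=2165 B_ack=100
After event 2: A_seq=266 A_ack=2165 B_seq=2165 B_ack=100
After event 3: A_seq=285 A_ack=2165 B_seq=2165 B_ack=100
After event 4: A_seq=285 A_ack=2316 B_seq=2316 B_ack=100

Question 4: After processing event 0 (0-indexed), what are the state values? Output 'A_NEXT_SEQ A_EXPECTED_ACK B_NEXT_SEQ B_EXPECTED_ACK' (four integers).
After event 0: A_seq=100 A_ack=2067 B_seq=2067 B_ack=100

100 2067 2067 100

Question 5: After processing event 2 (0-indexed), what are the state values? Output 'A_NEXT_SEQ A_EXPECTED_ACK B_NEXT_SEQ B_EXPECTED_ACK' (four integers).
After event 0: A_seq=100 A_ack=2067 B_seq=2067 B_ack=100
After event 1: A_seq=100 A_ack=2165 B_seq=2165 B_ack=100
After event 2: A_seq=266 A_ack=2165 B_seq=2165 B_ack=100

266 2165 2165 100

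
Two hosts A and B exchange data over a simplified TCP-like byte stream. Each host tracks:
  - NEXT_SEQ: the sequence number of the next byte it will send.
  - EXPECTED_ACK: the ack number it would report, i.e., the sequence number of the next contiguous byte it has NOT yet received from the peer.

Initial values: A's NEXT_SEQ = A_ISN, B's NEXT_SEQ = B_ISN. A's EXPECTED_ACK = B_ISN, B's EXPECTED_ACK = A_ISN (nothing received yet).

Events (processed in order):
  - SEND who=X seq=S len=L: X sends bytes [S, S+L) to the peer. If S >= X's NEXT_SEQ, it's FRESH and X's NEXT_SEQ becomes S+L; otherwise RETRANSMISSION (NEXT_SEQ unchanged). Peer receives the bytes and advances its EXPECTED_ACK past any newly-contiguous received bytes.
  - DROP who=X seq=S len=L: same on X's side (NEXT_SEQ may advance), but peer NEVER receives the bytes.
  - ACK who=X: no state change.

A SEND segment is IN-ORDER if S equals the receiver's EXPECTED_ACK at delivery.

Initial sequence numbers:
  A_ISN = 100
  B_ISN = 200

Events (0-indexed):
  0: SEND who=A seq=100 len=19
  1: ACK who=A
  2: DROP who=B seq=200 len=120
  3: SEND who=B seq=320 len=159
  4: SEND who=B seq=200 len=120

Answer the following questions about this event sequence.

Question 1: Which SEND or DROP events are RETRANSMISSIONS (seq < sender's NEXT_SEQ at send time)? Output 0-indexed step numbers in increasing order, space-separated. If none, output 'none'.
Step 0: SEND seq=100 -> fresh
Step 2: DROP seq=200 -> fresh
Step 3: SEND seq=320 -> fresh
Step 4: SEND seq=200 -> retransmit

Answer: 4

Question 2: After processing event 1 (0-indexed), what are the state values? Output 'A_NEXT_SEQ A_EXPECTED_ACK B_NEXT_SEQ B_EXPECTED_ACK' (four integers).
After event 0: A_seq=119 A_ack=200 B_seq=200 B_ack=119
After event 1: A_seq=119 A_ack=200 B_seq=200 B_ack=119

119 200 200 119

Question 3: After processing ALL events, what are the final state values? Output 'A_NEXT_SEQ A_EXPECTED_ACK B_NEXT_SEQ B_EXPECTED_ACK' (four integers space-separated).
After event 0: A_seq=119 A_ack=200 B_seq=200 B_ack=119
After event 1: A_seq=119 A_ack=200 B_seq=200 B_ack=119
After event 2: A_seq=119 A_ack=200 B_seq=320 B_ack=119
After event 3: A_seq=119 A_ack=200 B_seq=479 B_ack=119
After event 4: A_seq=119 A_ack=479 B_seq=479 B_ack=119

Answer: 119 479 479 119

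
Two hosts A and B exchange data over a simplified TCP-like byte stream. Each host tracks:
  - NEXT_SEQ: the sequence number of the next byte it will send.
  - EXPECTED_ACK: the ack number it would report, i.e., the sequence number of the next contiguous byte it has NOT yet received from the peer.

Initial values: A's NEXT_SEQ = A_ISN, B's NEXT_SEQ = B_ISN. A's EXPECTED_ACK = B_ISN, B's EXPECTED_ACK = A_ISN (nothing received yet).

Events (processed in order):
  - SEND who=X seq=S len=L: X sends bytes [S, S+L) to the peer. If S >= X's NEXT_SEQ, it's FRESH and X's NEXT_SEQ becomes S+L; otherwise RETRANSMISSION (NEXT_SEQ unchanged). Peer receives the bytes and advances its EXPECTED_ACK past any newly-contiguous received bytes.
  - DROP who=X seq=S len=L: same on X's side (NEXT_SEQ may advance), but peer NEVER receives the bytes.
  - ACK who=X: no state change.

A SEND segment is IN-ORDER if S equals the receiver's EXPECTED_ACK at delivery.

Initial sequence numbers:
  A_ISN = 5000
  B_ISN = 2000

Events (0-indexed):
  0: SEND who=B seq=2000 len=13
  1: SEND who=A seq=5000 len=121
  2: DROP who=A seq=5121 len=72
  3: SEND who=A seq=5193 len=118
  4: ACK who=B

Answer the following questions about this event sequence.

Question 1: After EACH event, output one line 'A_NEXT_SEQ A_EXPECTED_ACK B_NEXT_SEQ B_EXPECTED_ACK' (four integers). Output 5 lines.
5000 2013 2013 5000
5121 2013 2013 5121
5193 2013 2013 5121
5311 2013 2013 5121
5311 2013 2013 5121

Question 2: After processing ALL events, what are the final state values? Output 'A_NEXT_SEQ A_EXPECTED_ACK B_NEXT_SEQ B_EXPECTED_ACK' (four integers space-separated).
Answer: 5311 2013 2013 5121

Derivation:
After event 0: A_seq=5000 A_ack=2013 B_seq=2013 B_ack=5000
After event 1: A_seq=5121 A_ack=2013 B_seq=2013 B_ack=5121
After event 2: A_seq=5193 A_ack=2013 B_seq=2013 B_ack=5121
After event 3: A_seq=5311 A_ack=2013 B_seq=2013 B_ack=5121
After event 4: A_seq=5311 A_ack=2013 B_seq=2013 B_ack=5121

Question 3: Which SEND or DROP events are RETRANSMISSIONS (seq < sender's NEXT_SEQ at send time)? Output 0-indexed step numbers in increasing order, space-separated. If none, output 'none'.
Answer: none

Derivation:
Step 0: SEND seq=2000 -> fresh
Step 1: SEND seq=5000 -> fresh
Step 2: DROP seq=5121 -> fresh
Step 3: SEND seq=5193 -> fresh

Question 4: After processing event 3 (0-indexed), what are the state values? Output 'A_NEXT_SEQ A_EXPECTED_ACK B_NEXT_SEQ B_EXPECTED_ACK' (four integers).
After event 0: A_seq=5000 A_ack=2013 B_seq=2013 B_ack=5000
After event 1: A_seq=5121 A_ack=2013 B_seq=2013 B_ack=5121
After event 2: A_seq=5193 A_ack=2013 B_seq=2013 B_ack=5121
After event 3: A_seq=5311 A_ack=2013 B_seq=2013 B_ack=5121

5311 2013 2013 5121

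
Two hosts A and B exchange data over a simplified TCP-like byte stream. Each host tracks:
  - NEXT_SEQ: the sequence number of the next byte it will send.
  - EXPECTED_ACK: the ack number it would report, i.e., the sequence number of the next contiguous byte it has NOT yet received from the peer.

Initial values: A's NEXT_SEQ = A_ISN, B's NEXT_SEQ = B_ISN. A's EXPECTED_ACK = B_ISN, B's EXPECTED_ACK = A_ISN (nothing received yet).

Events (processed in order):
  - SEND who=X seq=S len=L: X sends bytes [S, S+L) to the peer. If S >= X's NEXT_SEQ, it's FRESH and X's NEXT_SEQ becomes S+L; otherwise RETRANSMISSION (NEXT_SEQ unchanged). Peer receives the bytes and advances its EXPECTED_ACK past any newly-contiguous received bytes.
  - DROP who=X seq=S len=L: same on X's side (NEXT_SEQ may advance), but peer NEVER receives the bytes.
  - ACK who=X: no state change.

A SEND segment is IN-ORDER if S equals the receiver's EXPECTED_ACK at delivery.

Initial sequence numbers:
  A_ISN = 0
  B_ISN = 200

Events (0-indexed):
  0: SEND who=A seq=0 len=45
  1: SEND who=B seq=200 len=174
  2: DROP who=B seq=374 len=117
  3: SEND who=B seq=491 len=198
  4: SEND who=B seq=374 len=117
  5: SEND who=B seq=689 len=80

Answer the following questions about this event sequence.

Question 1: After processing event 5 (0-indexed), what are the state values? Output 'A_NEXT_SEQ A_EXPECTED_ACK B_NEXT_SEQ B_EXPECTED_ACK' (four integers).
After event 0: A_seq=45 A_ack=200 B_seq=200 B_ack=45
After event 1: A_seq=45 A_ack=374 B_seq=374 B_ack=45
After event 2: A_seq=45 A_ack=374 B_seq=491 B_ack=45
After event 3: A_seq=45 A_ack=374 B_seq=689 B_ack=45
After event 4: A_seq=45 A_ack=689 B_seq=689 B_ack=45
After event 5: A_seq=45 A_ack=769 B_seq=769 B_ack=45

45 769 769 45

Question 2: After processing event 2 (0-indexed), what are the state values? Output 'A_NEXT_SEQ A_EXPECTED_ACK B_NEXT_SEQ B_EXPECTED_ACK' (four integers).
After event 0: A_seq=45 A_ack=200 B_seq=200 B_ack=45
After event 1: A_seq=45 A_ack=374 B_seq=374 B_ack=45
After event 2: A_seq=45 A_ack=374 B_seq=491 B_ack=45

45 374 491 45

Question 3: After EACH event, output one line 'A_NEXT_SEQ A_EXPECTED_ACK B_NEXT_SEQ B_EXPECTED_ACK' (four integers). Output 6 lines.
45 200 200 45
45 374 374 45
45 374 491 45
45 374 689 45
45 689 689 45
45 769 769 45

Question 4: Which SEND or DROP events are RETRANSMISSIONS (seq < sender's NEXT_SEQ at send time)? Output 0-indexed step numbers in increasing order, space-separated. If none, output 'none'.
Answer: 4

Derivation:
Step 0: SEND seq=0 -> fresh
Step 1: SEND seq=200 -> fresh
Step 2: DROP seq=374 -> fresh
Step 3: SEND seq=491 -> fresh
Step 4: SEND seq=374 -> retransmit
Step 5: SEND seq=689 -> fresh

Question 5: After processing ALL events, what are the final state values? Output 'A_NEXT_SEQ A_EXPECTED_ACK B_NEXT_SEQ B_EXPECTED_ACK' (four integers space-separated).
After event 0: A_seq=45 A_ack=200 B_seq=200 B_ack=45
After event 1: A_seq=45 A_ack=374 B_seq=374 B_ack=45
After event 2: A_seq=45 A_ack=374 B_seq=491 B_ack=45
After event 3: A_seq=45 A_ack=374 B_seq=689 B_ack=45
After event 4: A_seq=45 A_ack=689 B_seq=689 B_ack=45
After event 5: A_seq=45 A_ack=769 B_seq=769 B_ack=45

Answer: 45 769 769 45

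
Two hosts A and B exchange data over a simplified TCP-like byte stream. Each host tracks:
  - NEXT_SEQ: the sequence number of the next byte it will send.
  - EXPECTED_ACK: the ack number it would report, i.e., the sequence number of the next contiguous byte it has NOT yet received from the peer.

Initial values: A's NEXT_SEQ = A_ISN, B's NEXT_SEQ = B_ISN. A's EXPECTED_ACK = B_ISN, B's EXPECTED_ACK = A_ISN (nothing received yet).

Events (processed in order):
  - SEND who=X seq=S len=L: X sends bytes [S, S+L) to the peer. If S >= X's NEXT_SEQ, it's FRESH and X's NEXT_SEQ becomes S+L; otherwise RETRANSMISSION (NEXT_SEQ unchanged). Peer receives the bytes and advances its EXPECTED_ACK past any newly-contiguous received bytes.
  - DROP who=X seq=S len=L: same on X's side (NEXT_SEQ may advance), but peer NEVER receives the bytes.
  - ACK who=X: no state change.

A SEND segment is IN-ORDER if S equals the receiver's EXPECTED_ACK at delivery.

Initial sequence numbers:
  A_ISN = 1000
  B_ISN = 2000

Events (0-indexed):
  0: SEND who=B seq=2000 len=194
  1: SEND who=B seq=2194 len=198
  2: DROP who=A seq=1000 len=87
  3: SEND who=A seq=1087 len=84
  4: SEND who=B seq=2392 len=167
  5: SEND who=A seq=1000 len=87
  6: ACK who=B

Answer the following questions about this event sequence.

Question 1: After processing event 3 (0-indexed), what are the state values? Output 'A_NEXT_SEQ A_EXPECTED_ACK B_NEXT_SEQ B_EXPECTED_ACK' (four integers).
After event 0: A_seq=1000 A_ack=2194 B_seq=2194 B_ack=1000
After event 1: A_seq=1000 A_ack=2392 B_seq=2392 B_ack=1000
After event 2: A_seq=1087 A_ack=2392 B_seq=2392 B_ack=1000
After event 3: A_seq=1171 A_ack=2392 B_seq=2392 B_ack=1000

1171 2392 2392 1000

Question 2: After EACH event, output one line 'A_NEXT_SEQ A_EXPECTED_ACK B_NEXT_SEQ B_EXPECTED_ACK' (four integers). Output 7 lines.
1000 2194 2194 1000
1000 2392 2392 1000
1087 2392 2392 1000
1171 2392 2392 1000
1171 2559 2559 1000
1171 2559 2559 1171
1171 2559 2559 1171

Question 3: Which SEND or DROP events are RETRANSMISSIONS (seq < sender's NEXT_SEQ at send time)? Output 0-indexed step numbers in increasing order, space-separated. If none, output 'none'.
Step 0: SEND seq=2000 -> fresh
Step 1: SEND seq=2194 -> fresh
Step 2: DROP seq=1000 -> fresh
Step 3: SEND seq=1087 -> fresh
Step 4: SEND seq=2392 -> fresh
Step 5: SEND seq=1000 -> retransmit

Answer: 5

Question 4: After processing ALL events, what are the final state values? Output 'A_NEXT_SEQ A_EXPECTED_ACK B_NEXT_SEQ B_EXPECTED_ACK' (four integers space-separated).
After event 0: A_seq=1000 A_ack=2194 B_seq=2194 B_ack=1000
After event 1: A_seq=1000 A_ack=2392 B_seq=2392 B_ack=1000
After event 2: A_seq=1087 A_ack=2392 B_seq=2392 B_ack=1000
After event 3: A_seq=1171 A_ack=2392 B_seq=2392 B_ack=1000
After event 4: A_seq=1171 A_ack=2559 B_seq=2559 B_ack=1000
After event 5: A_seq=1171 A_ack=2559 B_seq=2559 B_ack=1171
After event 6: A_seq=1171 A_ack=2559 B_seq=2559 B_ack=1171

Answer: 1171 2559 2559 1171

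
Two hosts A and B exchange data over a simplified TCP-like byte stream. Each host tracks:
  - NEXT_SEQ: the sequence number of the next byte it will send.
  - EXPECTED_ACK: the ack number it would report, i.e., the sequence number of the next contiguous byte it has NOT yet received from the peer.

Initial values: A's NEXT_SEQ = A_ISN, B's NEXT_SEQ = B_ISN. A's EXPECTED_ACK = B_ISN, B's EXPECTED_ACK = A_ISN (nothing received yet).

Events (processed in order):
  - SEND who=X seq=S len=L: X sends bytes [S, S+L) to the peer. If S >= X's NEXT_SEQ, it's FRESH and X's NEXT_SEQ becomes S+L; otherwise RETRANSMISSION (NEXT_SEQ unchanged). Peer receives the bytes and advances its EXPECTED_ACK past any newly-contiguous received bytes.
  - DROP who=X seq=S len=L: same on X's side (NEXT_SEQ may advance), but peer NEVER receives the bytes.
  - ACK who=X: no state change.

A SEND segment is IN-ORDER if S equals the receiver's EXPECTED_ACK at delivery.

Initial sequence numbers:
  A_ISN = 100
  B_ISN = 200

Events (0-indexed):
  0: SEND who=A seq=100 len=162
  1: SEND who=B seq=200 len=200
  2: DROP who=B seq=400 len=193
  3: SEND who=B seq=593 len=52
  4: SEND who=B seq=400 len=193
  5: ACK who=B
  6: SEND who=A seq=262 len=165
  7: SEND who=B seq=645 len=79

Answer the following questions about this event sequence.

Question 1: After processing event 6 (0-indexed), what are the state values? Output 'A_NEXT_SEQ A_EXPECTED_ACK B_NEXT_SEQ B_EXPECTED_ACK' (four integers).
After event 0: A_seq=262 A_ack=200 B_seq=200 B_ack=262
After event 1: A_seq=262 A_ack=400 B_seq=400 B_ack=262
After event 2: A_seq=262 A_ack=400 B_seq=593 B_ack=262
After event 3: A_seq=262 A_ack=400 B_seq=645 B_ack=262
After event 4: A_seq=262 A_ack=645 B_seq=645 B_ack=262
After event 5: A_seq=262 A_ack=645 B_seq=645 B_ack=262
After event 6: A_seq=427 A_ack=645 B_seq=645 B_ack=427

427 645 645 427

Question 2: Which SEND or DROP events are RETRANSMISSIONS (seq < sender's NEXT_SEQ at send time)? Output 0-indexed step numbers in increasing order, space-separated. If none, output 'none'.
Step 0: SEND seq=100 -> fresh
Step 1: SEND seq=200 -> fresh
Step 2: DROP seq=400 -> fresh
Step 3: SEND seq=593 -> fresh
Step 4: SEND seq=400 -> retransmit
Step 6: SEND seq=262 -> fresh
Step 7: SEND seq=645 -> fresh

Answer: 4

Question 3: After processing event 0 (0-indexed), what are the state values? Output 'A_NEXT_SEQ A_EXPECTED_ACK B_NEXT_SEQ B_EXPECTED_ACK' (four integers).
After event 0: A_seq=262 A_ack=200 B_seq=200 B_ack=262

262 200 200 262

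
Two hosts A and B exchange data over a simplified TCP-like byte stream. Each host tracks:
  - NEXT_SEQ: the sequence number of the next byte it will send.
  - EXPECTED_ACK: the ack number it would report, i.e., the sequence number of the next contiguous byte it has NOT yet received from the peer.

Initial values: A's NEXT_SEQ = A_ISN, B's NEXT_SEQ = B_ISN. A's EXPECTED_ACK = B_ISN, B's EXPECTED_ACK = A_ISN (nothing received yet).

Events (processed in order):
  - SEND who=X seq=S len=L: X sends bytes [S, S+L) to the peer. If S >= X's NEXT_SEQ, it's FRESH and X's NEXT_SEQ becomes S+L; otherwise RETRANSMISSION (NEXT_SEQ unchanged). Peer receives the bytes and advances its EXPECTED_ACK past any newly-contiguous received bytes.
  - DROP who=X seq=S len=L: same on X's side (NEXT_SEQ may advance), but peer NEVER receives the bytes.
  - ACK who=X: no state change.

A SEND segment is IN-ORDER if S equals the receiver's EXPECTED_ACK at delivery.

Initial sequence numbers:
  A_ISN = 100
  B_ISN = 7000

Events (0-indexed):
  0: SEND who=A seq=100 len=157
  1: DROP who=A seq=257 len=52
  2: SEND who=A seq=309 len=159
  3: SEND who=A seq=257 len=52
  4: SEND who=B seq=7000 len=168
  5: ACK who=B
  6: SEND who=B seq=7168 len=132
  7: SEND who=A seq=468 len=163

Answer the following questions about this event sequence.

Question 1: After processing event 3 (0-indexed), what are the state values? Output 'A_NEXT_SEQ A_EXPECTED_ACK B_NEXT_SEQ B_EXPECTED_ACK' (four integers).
After event 0: A_seq=257 A_ack=7000 B_seq=7000 B_ack=257
After event 1: A_seq=309 A_ack=7000 B_seq=7000 B_ack=257
After event 2: A_seq=468 A_ack=7000 B_seq=7000 B_ack=257
After event 3: A_seq=468 A_ack=7000 B_seq=7000 B_ack=468

468 7000 7000 468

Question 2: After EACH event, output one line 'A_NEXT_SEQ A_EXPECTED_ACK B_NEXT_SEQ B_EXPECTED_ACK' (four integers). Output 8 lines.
257 7000 7000 257
309 7000 7000 257
468 7000 7000 257
468 7000 7000 468
468 7168 7168 468
468 7168 7168 468
468 7300 7300 468
631 7300 7300 631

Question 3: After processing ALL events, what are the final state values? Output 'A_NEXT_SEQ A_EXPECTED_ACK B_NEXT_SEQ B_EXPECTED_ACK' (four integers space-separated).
After event 0: A_seq=257 A_ack=7000 B_seq=7000 B_ack=257
After event 1: A_seq=309 A_ack=7000 B_seq=7000 B_ack=257
After event 2: A_seq=468 A_ack=7000 B_seq=7000 B_ack=257
After event 3: A_seq=468 A_ack=7000 B_seq=7000 B_ack=468
After event 4: A_seq=468 A_ack=7168 B_seq=7168 B_ack=468
After event 5: A_seq=468 A_ack=7168 B_seq=7168 B_ack=468
After event 6: A_seq=468 A_ack=7300 B_seq=7300 B_ack=468
After event 7: A_seq=631 A_ack=7300 B_seq=7300 B_ack=631

Answer: 631 7300 7300 631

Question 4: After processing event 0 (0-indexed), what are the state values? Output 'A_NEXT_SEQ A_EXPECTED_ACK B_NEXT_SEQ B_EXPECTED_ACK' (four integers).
After event 0: A_seq=257 A_ack=7000 B_seq=7000 B_ack=257

257 7000 7000 257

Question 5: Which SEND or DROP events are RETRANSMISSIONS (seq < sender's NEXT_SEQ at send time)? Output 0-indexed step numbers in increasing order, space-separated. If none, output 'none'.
Step 0: SEND seq=100 -> fresh
Step 1: DROP seq=257 -> fresh
Step 2: SEND seq=309 -> fresh
Step 3: SEND seq=257 -> retransmit
Step 4: SEND seq=7000 -> fresh
Step 6: SEND seq=7168 -> fresh
Step 7: SEND seq=468 -> fresh

Answer: 3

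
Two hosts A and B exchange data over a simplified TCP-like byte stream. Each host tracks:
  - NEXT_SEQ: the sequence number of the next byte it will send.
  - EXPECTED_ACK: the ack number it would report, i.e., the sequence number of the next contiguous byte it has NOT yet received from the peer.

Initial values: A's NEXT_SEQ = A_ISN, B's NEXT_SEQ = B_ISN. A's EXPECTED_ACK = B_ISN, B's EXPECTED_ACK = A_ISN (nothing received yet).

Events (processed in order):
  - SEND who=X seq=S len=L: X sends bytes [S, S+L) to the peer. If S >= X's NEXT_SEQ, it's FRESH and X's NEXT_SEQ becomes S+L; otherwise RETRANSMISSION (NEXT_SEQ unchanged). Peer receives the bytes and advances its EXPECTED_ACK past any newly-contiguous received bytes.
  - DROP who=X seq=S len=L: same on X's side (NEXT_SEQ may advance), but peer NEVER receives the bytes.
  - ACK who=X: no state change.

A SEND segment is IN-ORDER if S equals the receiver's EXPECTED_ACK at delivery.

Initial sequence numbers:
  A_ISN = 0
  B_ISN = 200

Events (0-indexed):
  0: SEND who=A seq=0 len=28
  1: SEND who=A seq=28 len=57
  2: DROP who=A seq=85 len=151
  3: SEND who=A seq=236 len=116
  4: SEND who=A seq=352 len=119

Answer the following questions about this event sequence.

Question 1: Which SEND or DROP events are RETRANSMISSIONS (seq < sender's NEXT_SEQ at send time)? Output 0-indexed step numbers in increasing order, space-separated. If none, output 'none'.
Answer: none

Derivation:
Step 0: SEND seq=0 -> fresh
Step 1: SEND seq=28 -> fresh
Step 2: DROP seq=85 -> fresh
Step 3: SEND seq=236 -> fresh
Step 4: SEND seq=352 -> fresh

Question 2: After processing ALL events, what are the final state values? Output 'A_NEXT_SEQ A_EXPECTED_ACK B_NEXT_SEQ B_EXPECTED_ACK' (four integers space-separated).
Answer: 471 200 200 85

Derivation:
After event 0: A_seq=28 A_ack=200 B_seq=200 B_ack=28
After event 1: A_seq=85 A_ack=200 B_seq=200 B_ack=85
After event 2: A_seq=236 A_ack=200 B_seq=200 B_ack=85
After event 3: A_seq=352 A_ack=200 B_seq=200 B_ack=85
After event 4: A_seq=471 A_ack=200 B_seq=200 B_ack=85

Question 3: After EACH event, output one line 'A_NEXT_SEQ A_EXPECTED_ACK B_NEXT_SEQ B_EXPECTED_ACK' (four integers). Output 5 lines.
28 200 200 28
85 200 200 85
236 200 200 85
352 200 200 85
471 200 200 85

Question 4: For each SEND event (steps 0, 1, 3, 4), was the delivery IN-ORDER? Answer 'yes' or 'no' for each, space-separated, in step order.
Step 0: SEND seq=0 -> in-order
Step 1: SEND seq=28 -> in-order
Step 3: SEND seq=236 -> out-of-order
Step 4: SEND seq=352 -> out-of-order

Answer: yes yes no no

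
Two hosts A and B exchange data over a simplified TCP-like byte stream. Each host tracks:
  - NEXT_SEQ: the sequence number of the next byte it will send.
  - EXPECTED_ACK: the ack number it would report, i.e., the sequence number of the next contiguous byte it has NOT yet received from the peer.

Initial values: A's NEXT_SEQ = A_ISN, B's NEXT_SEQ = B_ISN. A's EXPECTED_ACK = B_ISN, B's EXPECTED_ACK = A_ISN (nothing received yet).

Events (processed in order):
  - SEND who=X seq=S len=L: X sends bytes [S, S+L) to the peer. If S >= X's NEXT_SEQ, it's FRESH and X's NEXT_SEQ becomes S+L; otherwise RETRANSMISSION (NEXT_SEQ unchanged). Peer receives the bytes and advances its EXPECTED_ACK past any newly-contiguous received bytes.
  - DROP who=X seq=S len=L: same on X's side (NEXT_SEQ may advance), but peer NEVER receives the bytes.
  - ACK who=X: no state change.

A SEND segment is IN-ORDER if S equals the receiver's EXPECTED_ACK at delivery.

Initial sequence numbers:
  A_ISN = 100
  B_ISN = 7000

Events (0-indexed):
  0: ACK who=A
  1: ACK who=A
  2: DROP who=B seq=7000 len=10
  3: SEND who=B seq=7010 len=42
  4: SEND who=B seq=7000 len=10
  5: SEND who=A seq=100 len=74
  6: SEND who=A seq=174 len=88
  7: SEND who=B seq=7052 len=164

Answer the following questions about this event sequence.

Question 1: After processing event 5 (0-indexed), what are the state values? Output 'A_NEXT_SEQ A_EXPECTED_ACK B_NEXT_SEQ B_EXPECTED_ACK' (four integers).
After event 0: A_seq=100 A_ack=7000 B_seq=7000 B_ack=100
After event 1: A_seq=100 A_ack=7000 B_seq=7000 B_ack=100
After event 2: A_seq=100 A_ack=7000 B_seq=7010 B_ack=100
After event 3: A_seq=100 A_ack=7000 B_seq=7052 B_ack=100
After event 4: A_seq=100 A_ack=7052 B_seq=7052 B_ack=100
After event 5: A_seq=174 A_ack=7052 B_seq=7052 B_ack=174

174 7052 7052 174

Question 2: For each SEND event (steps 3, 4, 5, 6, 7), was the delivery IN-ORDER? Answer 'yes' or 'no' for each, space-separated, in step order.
Step 3: SEND seq=7010 -> out-of-order
Step 4: SEND seq=7000 -> in-order
Step 5: SEND seq=100 -> in-order
Step 6: SEND seq=174 -> in-order
Step 7: SEND seq=7052 -> in-order

Answer: no yes yes yes yes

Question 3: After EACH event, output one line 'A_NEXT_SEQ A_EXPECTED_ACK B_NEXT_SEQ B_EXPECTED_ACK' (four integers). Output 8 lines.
100 7000 7000 100
100 7000 7000 100
100 7000 7010 100
100 7000 7052 100
100 7052 7052 100
174 7052 7052 174
262 7052 7052 262
262 7216 7216 262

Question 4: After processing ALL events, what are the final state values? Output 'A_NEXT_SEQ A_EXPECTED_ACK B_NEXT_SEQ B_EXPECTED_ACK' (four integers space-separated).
After event 0: A_seq=100 A_ack=7000 B_seq=7000 B_ack=100
After event 1: A_seq=100 A_ack=7000 B_seq=7000 B_ack=100
After event 2: A_seq=100 A_ack=7000 B_seq=7010 B_ack=100
After event 3: A_seq=100 A_ack=7000 B_seq=7052 B_ack=100
After event 4: A_seq=100 A_ack=7052 B_seq=7052 B_ack=100
After event 5: A_seq=174 A_ack=7052 B_seq=7052 B_ack=174
After event 6: A_seq=262 A_ack=7052 B_seq=7052 B_ack=262
After event 7: A_seq=262 A_ack=7216 B_seq=7216 B_ack=262

Answer: 262 7216 7216 262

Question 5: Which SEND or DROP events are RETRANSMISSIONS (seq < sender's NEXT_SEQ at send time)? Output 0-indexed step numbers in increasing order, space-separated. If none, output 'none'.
Answer: 4

Derivation:
Step 2: DROP seq=7000 -> fresh
Step 3: SEND seq=7010 -> fresh
Step 4: SEND seq=7000 -> retransmit
Step 5: SEND seq=100 -> fresh
Step 6: SEND seq=174 -> fresh
Step 7: SEND seq=7052 -> fresh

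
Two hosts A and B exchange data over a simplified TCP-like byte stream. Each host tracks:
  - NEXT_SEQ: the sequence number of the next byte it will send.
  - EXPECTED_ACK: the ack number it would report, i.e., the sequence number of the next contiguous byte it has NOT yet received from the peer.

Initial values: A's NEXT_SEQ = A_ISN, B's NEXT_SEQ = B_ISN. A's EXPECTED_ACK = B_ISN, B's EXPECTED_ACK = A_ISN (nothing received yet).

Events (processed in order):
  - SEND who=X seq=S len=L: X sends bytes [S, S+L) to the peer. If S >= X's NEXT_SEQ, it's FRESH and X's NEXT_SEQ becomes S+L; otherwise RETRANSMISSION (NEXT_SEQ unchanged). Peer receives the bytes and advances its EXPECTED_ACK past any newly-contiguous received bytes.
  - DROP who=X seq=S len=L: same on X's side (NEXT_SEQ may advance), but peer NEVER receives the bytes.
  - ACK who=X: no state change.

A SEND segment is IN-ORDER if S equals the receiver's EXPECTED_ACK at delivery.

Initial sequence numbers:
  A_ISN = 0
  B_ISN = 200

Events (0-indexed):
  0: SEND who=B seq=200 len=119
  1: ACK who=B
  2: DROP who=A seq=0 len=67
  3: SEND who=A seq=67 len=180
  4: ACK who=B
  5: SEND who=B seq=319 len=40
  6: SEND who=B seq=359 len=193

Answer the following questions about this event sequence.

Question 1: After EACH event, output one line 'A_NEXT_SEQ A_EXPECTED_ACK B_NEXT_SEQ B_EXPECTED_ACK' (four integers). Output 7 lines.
0 319 319 0
0 319 319 0
67 319 319 0
247 319 319 0
247 319 319 0
247 359 359 0
247 552 552 0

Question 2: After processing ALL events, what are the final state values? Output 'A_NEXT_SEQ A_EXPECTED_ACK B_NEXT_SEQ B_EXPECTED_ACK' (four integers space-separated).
Answer: 247 552 552 0

Derivation:
After event 0: A_seq=0 A_ack=319 B_seq=319 B_ack=0
After event 1: A_seq=0 A_ack=319 B_seq=319 B_ack=0
After event 2: A_seq=67 A_ack=319 B_seq=319 B_ack=0
After event 3: A_seq=247 A_ack=319 B_seq=319 B_ack=0
After event 4: A_seq=247 A_ack=319 B_seq=319 B_ack=0
After event 5: A_seq=247 A_ack=359 B_seq=359 B_ack=0
After event 6: A_seq=247 A_ack=552 B_seq=552 B_ack=0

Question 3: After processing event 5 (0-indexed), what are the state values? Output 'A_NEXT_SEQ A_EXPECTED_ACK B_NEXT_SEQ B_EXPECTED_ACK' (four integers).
After event 0: A_seq=0 A_ack=319 B_seq=319 B_ack=0
After event 1: A_seq=0 A_ack=319 B_seq=319 B_ack=0
After event 2: A_seq=67 A_ack=319 B_seq=319 B_ack=0
After event 3: A_seq=247 A_ack=319 B_seq=319 B_ack=0
After event 4: A_seq=247 A_ack=319 B_seq=319 B_ack=0
After event 5: A_seq=247 A_ack=359 B_seq=359 B_ack=0

247 359 359 0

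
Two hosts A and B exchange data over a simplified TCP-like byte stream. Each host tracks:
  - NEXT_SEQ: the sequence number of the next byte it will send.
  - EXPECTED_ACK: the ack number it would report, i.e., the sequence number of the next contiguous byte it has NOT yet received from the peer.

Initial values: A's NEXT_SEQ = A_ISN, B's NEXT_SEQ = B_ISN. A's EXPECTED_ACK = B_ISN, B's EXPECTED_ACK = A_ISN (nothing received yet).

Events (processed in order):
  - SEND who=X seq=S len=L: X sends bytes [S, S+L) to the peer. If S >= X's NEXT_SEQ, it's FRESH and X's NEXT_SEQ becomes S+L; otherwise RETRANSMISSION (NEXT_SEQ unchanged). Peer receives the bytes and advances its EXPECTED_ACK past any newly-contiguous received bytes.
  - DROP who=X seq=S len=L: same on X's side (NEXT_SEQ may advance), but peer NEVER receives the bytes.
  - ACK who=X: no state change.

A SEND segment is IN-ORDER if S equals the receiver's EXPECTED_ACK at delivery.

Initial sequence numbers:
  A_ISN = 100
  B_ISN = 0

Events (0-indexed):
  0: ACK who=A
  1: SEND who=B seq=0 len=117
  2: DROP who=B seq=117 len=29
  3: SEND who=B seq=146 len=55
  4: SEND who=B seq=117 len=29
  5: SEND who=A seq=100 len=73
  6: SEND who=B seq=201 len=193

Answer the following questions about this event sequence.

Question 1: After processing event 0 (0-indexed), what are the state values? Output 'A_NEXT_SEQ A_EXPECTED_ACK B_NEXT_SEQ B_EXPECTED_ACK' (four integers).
After event 0: A_seq=100 A_ack=0 B_seq=0 B_ack=100

100 0 0 100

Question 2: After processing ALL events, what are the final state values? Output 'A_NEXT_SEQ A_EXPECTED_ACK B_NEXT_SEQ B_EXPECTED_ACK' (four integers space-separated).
Answer: 173 394 394 173

Derivation:
After event 0: A_seq=100 A_ack=0 B_seq=0 B_ack=100
After event 1: A_seq=100 A_ack=117 B_seq=117 B_ack=100
After event 2: A_seq=100 A_ack=117 B_seq=146 B_ack=100
After event 3: A_seq=100 A_ack=117 B_seq=201 B_ack=100
After event 4: A_seq=100 A_ack=201 B_seq=201 B_ack=100
After event 5: A_seq=173 A_ack=201 B_seq=201 B_ack=173
After event 6: A_seq=173 A_ack=394 B_seq=394 B_ack=173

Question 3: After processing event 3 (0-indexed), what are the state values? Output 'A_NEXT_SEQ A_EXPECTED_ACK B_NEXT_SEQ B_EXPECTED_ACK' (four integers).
After event 0: A_seq=100 A_ack=0 B_seq=0 B_ack=100
After event 1: A_seq=100 A_ack=117 B_seq=117 B_ack=100
After event 2: A_seq=100 A_ack=117 B_seq=146 B_ack=100
After event 3: A_seq=100 A_ack=117 B_seq=201 B_ack=100

100 117 201 100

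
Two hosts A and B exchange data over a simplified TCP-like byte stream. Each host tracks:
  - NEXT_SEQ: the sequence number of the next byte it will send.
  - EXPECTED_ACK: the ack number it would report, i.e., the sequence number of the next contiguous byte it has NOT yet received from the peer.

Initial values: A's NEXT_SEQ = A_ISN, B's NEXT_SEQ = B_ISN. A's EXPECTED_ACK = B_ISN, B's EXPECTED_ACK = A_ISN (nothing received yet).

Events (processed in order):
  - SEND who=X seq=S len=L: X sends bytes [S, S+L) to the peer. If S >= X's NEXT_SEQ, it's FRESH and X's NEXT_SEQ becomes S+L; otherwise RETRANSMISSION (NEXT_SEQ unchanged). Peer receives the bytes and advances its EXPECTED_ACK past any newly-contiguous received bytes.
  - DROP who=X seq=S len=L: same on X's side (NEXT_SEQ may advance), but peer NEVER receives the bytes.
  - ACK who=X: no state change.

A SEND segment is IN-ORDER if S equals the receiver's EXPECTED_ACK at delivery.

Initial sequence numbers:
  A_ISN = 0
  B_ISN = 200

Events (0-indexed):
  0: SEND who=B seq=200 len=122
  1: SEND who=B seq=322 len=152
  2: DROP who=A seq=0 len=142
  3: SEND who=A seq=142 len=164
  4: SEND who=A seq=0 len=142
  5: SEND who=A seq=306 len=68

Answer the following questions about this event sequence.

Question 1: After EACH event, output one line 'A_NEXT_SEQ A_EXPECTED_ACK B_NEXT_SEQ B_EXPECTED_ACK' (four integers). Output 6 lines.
0 322 322 0
0 474 474 0
142 474 474 0
306 474 474 0
306 474 474 306
374 474 474 374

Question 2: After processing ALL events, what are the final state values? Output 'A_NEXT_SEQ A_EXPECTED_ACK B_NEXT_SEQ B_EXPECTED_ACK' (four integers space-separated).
Answer: 374 474 474 374

Derivation:
After event 0: A_seq=0 A_ack=322 B_seq=322 B_ack=0
After event 1: A_seq=0 A_ack=474 B_seq=474 B_ack=0
After event 2: A_seq=142 A_ack=474 B_seq=474 B_ack=0
After event 3: A_seq=306 A_ack=474 B_seq=474 B_ack=0
After event 4: A_seq=306 A_ack=474 B_seq=474 B_ack=306
After event 5: A_seq=374 A_ack=474 B_seq=474 B_ack=374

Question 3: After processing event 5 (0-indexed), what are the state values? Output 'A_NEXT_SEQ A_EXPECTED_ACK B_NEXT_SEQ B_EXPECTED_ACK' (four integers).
After event 0: A_seq=0 A_ack=322 B_seq=322 B_ack=0
After event 1: A_seq=0 A_ack=474 B_seq=474 B_ack=0
After event 2: A_seq=142 A_ack=474 B_seq=474 B_ack=0
After event 3: A_seq=306 A_ack=474 B_seq=474 B_ack=0
After event 4: A_seq=306 A_ack=474 B_seq=474 B_ack=306
After event 5: A_seq=374 A_ack=474 B_seq=474 B_ack=374

374 474 474 374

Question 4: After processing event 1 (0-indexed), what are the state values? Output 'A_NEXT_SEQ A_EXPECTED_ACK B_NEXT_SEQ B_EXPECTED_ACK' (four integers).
After event 0: A_seq=0 A_ack=322 B_seq=322 B_ack=0
After event 1: A_seq=0 A_ack=474 B_seq=474 B_ack=0

0 474 474 0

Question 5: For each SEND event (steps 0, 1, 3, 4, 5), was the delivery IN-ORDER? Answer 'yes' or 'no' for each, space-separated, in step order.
Step 0: SEND seq=200 -> in-order
Step 1: SEND seq=322 -> in-order
Step 3: SEND seq=142 -> out-of-order
Step 4: SEND seq=0 -> in-order
Step 5: SEND seq=306 -> in-order

Answer: yes yes no yes yes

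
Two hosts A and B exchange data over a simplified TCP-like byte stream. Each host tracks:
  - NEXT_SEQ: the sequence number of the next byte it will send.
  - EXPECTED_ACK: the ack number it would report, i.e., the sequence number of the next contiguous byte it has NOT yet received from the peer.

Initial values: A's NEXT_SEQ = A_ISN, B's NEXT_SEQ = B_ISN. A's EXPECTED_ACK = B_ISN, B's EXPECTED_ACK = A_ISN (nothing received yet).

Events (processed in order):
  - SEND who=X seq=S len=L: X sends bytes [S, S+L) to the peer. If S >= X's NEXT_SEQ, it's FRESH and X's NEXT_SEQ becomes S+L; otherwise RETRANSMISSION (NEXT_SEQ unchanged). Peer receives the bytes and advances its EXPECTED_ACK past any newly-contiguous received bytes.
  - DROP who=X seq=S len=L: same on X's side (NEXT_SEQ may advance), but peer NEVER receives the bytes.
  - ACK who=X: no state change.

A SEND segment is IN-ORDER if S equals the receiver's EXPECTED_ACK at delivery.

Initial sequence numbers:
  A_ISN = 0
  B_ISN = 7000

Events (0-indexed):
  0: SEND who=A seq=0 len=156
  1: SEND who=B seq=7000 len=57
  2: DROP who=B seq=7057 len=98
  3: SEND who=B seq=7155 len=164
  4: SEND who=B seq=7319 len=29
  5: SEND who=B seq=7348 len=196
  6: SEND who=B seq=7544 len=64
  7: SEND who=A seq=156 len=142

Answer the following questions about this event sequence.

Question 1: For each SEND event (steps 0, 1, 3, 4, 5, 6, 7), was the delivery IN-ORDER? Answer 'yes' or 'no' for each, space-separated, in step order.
Answer: yes yes no no no no yes

Derivation:
Step 0: SEND seq=0 -> in-order
Step 1: SEND seq=7000 -> in-order
Step 3: SEND seq=7155 -> out-of-order
Step 4: SEND seq=7319 -> out-of-order
Step 5: SEND seq=7348 -> out-of-order
Step 6: SEND seq=7544 -> out-of-order
Step 7: SEND seq=156 -> in-order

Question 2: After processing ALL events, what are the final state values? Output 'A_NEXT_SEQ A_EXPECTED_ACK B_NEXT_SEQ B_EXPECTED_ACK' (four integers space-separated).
After event 0: A_seq=156 A_ack=7000 B_seq=7000 B_ack=156
After event 1: A_seq=156 A_ack=7057 B_seq=7057 B_ack=156
After event 2: A_seq=156 A_ack=7057 B_seq=7155 B_ack=156
After event 3: A_seq=156 A_ack=7057 B_seq=7319 B_ack=156
After event 4: A_seq=156 A_ack=7057 B_seq=7348 B_ack=156
After event 5: A_seq=156 A_ack=7057 B_seq=7544 B_ack=156
After event 6: A_seq=156 A_ack=7057 B_seq=7608 B_ack=156
After event 7: A_seq=298 A_ack=7057 B_seq=7608 B_ack=298

Answer: 298 7057 7608 298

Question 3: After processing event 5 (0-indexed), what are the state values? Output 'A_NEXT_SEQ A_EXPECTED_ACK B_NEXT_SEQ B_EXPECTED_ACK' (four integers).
After event 0: A_seq=156 A_ack=7000 B_seq=7000 B_ack=156
After event 1: A_seq=156 A_ack=7057 B_seq=7057 B_ack=156
After event 2: A_seq=156 A_ack=7057 B_seq=7155 B_ack=156
After event 3: A_seq=156 A_ack=7057 B_seq=7319 B_ack=156
After event 4: A_seq=156 A_ack=7057 B_seq=7348 B_ack=156
After event 5: A_seq=156 A_ack=7057 B_seq=7544 B_ack=156

156 7057 7544 156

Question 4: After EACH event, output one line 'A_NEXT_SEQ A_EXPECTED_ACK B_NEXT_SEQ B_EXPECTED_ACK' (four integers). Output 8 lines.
156 7000 7000 156
156 7057 7057 156
156 7057 7155 156
156 7057 7319 156
156 7057 7348 156
156 7057 7544 156
156 7057 7608 156
298 7057 7608 298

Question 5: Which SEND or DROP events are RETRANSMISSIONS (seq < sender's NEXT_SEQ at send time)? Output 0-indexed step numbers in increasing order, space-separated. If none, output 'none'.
Answer: none

Derivation:
Step 0: SEND seq=0 -> fresh
Step 1: SEND seq=7000 -> fresh
Step 2: DROP seq=7057 -> fresh
Step 3: SEND seq=7155 -> fresh
Step 4: SEND seq=7319 -> fresh
Step 5: SEND seq=7348 -> fresh
Step 6: SEND seq=7544 -> fresh
Step 7: SEND seq=156 -> fresh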